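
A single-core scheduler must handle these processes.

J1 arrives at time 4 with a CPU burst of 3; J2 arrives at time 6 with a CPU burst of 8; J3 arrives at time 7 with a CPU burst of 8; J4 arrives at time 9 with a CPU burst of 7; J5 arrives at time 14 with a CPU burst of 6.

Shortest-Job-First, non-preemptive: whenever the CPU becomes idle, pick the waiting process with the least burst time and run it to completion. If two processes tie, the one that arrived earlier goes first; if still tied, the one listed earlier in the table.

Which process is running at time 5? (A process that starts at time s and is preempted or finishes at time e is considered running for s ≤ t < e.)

J1

Schedule: | idle 0-4 | J1 4-7 | J2 7-15 | J5 15-21 | J4 21-28 | J3 28-36 |
Completion: J1=7  J2=15  J3=36  J4=28  J5=21
Turnaround (C−A): J1=3  J2=9  J3=29  J4=19  J5=7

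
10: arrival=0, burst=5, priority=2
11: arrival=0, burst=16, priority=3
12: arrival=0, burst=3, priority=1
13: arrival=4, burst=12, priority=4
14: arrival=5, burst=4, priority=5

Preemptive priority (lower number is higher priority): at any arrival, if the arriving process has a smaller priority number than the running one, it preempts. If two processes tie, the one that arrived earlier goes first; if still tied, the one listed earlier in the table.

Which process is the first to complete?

Schedule: | 12 0-3 | 10 3-8 | 11 8-24 | 13 24-36 | 14 36-40 |
Completion: 10=8  11=24  12=3  13=36  14=40
Turnaround (C−A): 10=8  11=24  12=3  13=32  14=35
Finish order: 12 → 10 → 11 → 13 → 14

12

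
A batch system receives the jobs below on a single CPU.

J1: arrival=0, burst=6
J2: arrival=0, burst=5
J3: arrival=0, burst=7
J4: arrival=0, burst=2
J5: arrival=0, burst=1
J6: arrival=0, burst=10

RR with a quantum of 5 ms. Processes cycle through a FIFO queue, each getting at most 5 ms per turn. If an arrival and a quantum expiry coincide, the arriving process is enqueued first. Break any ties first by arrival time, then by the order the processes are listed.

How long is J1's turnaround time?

24

Timeline: | J1 0-5 | J2 5-10 | J3 10-15 | J4 15-17 | J5 17-18 | J6 18-23 | J1 23-24 | J3 24-26 | J6 26-31 |
Completion: J1=24  J2=10  J3=26  J4=17  J5=18  J6=31
Turnaround (C−A): J1=24  J2=10  J3=26  J4=17  J5=18  J6=31
Turnaround(J1) = completion − arrival = 24 − 0 = 24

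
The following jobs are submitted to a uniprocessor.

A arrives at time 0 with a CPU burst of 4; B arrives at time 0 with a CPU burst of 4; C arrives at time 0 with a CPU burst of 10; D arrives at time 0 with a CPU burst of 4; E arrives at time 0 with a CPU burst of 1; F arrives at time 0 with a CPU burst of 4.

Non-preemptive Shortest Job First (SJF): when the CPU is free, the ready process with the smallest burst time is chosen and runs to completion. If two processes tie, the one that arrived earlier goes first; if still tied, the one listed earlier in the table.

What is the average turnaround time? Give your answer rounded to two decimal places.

12.00

Timeline: | E 0-1 | A 1-5 | B 5-9 | D 9-13 | F 13-17 | C 17-27 |
Completion: A=5  B=9  C=27  D=13  E=1  F=17
Turnaround (C−A): A=5  B=9  C=27  D=13  E=1  F=17
Turnaround times: A=5, B=9, C=27, D=13, E=1, F=17
Average turnaround = (5+9+27+13+1+17) / 6 = 72/6 = 12.00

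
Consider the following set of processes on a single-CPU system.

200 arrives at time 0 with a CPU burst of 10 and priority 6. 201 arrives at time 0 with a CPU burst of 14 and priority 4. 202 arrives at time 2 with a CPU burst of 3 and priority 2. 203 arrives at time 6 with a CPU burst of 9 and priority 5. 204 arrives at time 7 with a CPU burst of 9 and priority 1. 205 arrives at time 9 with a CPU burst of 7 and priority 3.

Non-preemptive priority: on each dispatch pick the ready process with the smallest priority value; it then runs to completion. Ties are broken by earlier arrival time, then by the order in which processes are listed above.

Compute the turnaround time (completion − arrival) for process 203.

Gantt: | 201 0-14 | 204 14-23 | 202 23-26 | 205 26-33 | 203 33-42 | 200 42-52 |
Completion: 200=52  201=14  202=26  203=42  204=23  205=33
Turnaround(203) = completion − arrival = 42 − 6 = 36

36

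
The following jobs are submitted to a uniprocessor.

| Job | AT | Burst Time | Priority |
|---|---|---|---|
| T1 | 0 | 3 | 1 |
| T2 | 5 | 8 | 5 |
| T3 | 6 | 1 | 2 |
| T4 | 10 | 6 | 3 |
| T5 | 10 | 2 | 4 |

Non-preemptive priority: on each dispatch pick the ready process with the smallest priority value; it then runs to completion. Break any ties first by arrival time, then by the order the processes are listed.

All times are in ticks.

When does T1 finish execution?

Gantt: | T1 0-3 | idle 3-5 | T2 5-13 | T3 13-14 | T4 14-20 | T5 20-22 |
Completion: T1=3  T2=13  T3=14  T4=20  T5=22

3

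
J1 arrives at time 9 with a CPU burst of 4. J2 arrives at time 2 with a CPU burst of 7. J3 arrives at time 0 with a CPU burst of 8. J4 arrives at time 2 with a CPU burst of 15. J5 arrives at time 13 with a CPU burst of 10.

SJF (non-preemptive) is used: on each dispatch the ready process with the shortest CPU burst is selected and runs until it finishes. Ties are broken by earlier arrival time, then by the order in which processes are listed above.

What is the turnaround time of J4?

42

Timeline: | J3 0-8 | J2 8-15 | J1 15-19 | J5 19-29 | J4 29-44 |
Completion: J1=19  J2=15  J3=8  J4=44  J5=29
Turnaround(J4) = completion − arrival = 44 − 2 = 42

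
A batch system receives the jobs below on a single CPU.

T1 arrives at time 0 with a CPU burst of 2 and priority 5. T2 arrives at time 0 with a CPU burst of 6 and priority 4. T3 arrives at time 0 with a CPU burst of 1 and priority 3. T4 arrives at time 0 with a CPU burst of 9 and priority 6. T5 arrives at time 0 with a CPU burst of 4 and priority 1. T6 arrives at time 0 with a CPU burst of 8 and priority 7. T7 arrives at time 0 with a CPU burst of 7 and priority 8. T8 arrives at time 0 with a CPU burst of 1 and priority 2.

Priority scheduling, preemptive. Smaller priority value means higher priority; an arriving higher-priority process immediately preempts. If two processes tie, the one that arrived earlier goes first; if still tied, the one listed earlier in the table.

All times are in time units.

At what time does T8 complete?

5

Gantt: | T5 0-4 | T8 4-5 | T3 5-6 | T2 6-12 | T1 12-14 | T4 14-23 | T6 23-31 | T7 31-38 |
Completion: T1=14  T2=12  T3=6  T4=23  T5=4  T6=31  T7=38  T8=5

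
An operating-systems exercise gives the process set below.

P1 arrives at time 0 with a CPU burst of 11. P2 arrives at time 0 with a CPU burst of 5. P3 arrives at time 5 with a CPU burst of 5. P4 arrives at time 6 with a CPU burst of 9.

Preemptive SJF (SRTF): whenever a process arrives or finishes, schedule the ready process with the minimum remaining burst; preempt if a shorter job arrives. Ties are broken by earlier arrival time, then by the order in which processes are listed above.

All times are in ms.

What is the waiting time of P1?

19

Timeline: | P2 0-5 | P3 5-10 | P4 10-19 | P1 19-30 |
Completion: P1=30  P2=5  P3=10  P4=19
Waiting(P1) = turnaround − burst = 30 − 11 = 19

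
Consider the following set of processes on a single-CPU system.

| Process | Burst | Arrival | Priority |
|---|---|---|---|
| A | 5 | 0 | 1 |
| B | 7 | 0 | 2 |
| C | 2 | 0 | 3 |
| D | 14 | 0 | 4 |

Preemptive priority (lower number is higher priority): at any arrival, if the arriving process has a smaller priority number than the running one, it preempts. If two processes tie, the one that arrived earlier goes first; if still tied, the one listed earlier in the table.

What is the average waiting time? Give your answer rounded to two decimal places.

Timeline: | A 0-5 | B 5-12 | C 12-14 | D 14-28 |
Completion: A=5  B=12  C=14  D=28
Turnaround (C−A): A=5  B=12  C=14  D=28
Waiting times: A=0, B=5, C=12, D=14
Average waiting = (0+5+12+14) / 4 = 31/4 = 7.75

7.75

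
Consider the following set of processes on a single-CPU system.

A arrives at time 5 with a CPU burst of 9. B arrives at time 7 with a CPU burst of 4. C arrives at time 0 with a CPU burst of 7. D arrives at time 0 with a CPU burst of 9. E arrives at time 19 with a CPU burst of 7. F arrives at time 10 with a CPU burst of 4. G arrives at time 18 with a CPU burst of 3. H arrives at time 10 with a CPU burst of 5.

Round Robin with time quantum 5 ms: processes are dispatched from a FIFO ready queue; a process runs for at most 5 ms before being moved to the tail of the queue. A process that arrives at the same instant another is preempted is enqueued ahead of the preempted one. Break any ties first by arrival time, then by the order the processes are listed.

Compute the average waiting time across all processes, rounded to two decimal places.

Schedule: | C 0-5 | D 5-10 | A 10-15 | C 15-17 | B 17-21 | F 21-25 | H 25-30 | D 30-34 | A 34-38 | G 38-41 | E 41-48 |
Completion: A=38  B=21  C=17  D=34  E=48  F=25  G=41  H=30
Turnaround (C−A): A=33  B=14  C=17  D=34  E=29  F=15  G=23  H=20
Waiting times: A=24, B=10, C=10, D=25, E=22, F=11, G=20, H=15
Average waiting = (24+10+10+25+22+11+20+15) / 8 = 137/8 = 17.13

17.13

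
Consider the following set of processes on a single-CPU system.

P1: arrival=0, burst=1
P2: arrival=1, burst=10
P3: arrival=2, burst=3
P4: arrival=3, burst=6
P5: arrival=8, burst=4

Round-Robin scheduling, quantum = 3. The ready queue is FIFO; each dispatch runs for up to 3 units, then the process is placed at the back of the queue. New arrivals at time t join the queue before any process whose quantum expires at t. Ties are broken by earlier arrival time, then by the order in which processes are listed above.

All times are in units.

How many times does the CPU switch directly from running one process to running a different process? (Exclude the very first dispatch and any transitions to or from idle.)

9

Gantt: | P1 0-1 | P2 1-4 | P3 4-7 | P4 7-10 | P2 10-13 | P5 13-16 | P4 16-19 | P2 19-22 | P5 22-23 | P2 23-24 |
Completion: P1=1  P2=24  P3=7  P4=19  P5=23
Turnaround (C−A): P1=1  P2=23  P3=5  P4=16  P5=15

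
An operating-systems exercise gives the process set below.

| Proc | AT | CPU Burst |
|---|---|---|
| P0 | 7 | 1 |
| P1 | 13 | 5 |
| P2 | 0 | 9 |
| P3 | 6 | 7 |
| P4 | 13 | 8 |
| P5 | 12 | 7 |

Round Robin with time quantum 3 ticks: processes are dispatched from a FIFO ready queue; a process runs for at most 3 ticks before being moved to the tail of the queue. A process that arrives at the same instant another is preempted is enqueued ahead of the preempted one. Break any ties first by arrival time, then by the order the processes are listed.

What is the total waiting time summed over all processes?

Timeline: | P2 0-6 | P3 6-9 | P2 9-12 | P0 12-13 | P3 13-16 | P5 16-19 | P1 19-22 | P4 22-25 | P3 25-26 | P5 26-29 | P1 29-31 | P4 31-34 | P5 34-35 | P4 35-37 |
Completion: P0=13  P1=31  P2=12  P3=26  P4=37  P5=35
Turnaround (C−A): P0=6  P1=18  P2=12  P3=20  P4=24  P5=23
Waiting = turnaround − burst: P0=5, P1=13, P2=3, P3=13, P4=16, P5=16
Total waiting = 5 + 13 + 3 + 13 + 16 + 16 = 66

66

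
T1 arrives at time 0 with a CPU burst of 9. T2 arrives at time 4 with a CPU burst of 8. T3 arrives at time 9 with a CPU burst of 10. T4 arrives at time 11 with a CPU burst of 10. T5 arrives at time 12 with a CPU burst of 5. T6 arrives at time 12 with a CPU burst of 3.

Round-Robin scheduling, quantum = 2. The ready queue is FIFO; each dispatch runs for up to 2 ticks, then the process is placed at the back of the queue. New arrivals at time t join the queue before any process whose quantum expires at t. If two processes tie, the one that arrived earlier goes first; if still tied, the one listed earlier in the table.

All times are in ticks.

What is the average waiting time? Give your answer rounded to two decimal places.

19.00

Timeline: | T1 0-4 | T2 4-6 | T1 6-8 | T2 8-10 | T1 10-12 | T3 12-14 | T2 14-16 | T4 16-18 | T5 18-20 | T6 20-22 | T1 22-23 | T3 23-25 | T2 25-27 | T4 27-29 | T5 29-31 | T6 31-32 | T3 32-34 | T4 34-36 | T5 36-37 | T3 37-39 | T4 39-41 | T3 41-43 | T4 43-45 |
Completion: T1=23  T2=27  T3=43  T4=45  T5=37  T6=32
Waiting times: T1=14, T2=15, T3=24, T4=24, T5=20, T6=17
Average waiting = (14+15+24+24+20+17) / 6 = 114/6 = 19.00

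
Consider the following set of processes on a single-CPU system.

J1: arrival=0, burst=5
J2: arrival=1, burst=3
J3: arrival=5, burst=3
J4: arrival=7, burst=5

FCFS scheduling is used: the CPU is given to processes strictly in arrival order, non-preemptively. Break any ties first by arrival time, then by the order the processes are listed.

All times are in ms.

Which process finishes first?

Schedule: | J1 0-5 | J2 5-8 | J3 8-11 | J4 11-16 |
Completion: J1=5  J2=8  J3=11  J4=16
Finish order: J1 → J2 → J3 → J4

J1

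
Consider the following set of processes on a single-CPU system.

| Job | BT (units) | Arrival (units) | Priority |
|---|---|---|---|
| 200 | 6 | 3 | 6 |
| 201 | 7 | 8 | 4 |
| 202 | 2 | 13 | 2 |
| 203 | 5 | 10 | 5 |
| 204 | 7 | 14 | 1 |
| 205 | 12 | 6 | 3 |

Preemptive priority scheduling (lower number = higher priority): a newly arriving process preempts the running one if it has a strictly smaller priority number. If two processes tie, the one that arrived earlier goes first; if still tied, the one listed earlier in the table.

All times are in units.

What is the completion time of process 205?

Gantt: | idle 0-3 | 200 3-6 | 205 6-13 | 202 13-14 | 204 14-21 | 202 21-22 | 205 22-27 | 201 27-34 | 203 34-39 | 200 39-42 |
Completion: 200=42  201=34  202=22  203=39  204=21  205=27

27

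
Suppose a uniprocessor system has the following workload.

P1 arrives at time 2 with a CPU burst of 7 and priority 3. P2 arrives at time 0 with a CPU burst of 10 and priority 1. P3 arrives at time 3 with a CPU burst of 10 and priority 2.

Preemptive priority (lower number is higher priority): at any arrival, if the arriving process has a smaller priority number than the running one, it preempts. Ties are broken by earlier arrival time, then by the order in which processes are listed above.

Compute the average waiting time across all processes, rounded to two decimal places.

Schedule: | P2 0-10 | P3 10-20 | P1 20-27 |
Completion: P1=27  P2=10  P3=20
Waiting times: P1=18, P2=0, P3=7
Average waiting = (18+0+7) / 3 = 25/3 = 8.33

8.33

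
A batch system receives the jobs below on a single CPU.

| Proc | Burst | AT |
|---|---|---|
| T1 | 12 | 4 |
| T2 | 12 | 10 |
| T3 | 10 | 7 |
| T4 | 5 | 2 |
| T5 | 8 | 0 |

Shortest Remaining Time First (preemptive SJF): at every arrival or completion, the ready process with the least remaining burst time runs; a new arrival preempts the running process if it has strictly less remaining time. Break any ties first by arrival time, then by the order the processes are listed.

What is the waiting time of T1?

Schedule: | T5 0-2 | T4 2-7 | T5 7-13 | T3 13-23 | T1 23-35 | T2 35-47 |
Completion: T1=35  T2=47  T3=23  T4=7  T5=13
Waiting(T1) = turnaround − burst = 31 − 12 = 19

19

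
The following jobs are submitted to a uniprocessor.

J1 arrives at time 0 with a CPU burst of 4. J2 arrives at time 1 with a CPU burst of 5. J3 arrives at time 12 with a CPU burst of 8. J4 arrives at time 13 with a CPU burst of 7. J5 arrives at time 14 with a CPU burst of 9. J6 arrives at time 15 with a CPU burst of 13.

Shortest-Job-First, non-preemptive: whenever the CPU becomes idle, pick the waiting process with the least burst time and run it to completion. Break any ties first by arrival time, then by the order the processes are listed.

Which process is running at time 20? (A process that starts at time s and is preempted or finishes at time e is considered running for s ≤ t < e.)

Timeline: | J1 0-4 | J2 4-9 | idle 9-12 | J3 12-20 | J4 20-27 | J5 27-36 | J6 36-49 |
Completion: J1=4  J2=9  J3=20  J4=27  J5=36  J6=49
Turnaround (C−A): J1=4  J2=8  J3=8  J4=14  J5=22  J6=34

J4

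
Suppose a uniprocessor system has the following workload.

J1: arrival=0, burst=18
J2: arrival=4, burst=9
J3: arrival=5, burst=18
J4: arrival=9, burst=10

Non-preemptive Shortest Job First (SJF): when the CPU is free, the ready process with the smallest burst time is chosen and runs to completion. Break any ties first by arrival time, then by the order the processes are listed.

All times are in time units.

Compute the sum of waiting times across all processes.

64

Timeline: | J1 0-18 | J2 18-27 | J4 27-37 | J3 37-55 |
Completion: J1=18  J2=27  J3=55  J4=37
Waiting = turnaround − burst: J1=0, J2=14, J3=32, J4=18
Total waiting = 0 + 14 + 32 + 18 = 64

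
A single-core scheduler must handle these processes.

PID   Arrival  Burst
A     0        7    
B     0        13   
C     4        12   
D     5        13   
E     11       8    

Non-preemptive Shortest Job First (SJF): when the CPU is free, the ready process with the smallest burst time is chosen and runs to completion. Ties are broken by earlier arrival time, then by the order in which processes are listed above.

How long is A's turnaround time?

7

Gantt: | A 0-7 | C 7-19 | E 19-27 | B 27-40 | D 40-53 |
Completion: A=7  B=40  C=19  D=53  E=27
Turnaround (C−A): A=7  B=40  C=15  D=48  E=16
Turnaround(A) = completion − arrival = 7 − 0 = 7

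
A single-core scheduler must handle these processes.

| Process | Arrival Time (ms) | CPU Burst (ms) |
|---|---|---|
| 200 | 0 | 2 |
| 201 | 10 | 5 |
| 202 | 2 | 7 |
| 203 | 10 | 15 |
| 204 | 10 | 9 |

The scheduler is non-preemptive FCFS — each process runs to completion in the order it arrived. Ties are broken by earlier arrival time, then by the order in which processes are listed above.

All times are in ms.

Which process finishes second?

Timeline: | 200 0-2 | 202 2-9 | idle 9-10 | 201 10-15 | 203 15-30 | 204 30-39 |
Completion: 200=2  201=15  202=9  203=30  204=39
Finish order: 200 → 202 → 201 → 203 → 204

202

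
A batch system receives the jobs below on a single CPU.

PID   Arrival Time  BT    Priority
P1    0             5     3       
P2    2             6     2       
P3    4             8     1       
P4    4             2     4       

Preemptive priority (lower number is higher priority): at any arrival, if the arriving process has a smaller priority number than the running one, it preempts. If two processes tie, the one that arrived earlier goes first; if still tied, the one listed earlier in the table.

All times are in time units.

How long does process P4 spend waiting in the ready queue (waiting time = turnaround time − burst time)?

15

Gantt: | P1 0-2 | P2 2-4 | P3 4-12 | P2 12-16 | P1 16-19 | P4 19-21 |
Completion: P1=19  P2=16  P3=12  P4=21
Waiting(P4) = turnaround − burst = 17 − 2 = 15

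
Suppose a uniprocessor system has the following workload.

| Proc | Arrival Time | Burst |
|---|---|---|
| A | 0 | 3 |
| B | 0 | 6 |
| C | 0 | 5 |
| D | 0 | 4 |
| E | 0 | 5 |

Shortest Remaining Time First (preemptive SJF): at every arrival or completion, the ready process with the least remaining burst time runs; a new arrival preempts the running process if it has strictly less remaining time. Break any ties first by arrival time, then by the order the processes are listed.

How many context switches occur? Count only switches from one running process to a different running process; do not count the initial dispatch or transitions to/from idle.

4

Schedule: | A 0-3 | D 3-7 | C 7-12 | E 12-17 | B 17-23 |
Completion: A=3  B=23  C=12  D=7  E=17
Turnaround (C−A): A=3  B=23  C=12  D=7  E=17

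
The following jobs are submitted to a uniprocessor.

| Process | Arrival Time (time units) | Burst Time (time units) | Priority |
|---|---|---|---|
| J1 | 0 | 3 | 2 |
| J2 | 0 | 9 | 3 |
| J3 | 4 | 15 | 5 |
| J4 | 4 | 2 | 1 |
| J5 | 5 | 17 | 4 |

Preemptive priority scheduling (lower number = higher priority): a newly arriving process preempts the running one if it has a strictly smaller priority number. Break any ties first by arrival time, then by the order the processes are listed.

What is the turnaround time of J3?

Schedule: | J1 0-3 | J2 3-4 | J4 4-6 | J2 6-14 | J5 14-31 | J3 31-46 |
Completion: J1=3  J2=14  J3=46  J4=6  J5=31
Turnaround(J3) = completion − arrival = 46 − 4 = 42

42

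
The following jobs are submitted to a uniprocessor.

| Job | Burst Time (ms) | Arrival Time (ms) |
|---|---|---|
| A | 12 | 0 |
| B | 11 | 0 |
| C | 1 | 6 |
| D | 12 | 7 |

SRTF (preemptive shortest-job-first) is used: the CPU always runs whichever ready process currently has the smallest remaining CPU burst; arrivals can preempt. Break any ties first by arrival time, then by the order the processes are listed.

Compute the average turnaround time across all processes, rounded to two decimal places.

Timeline: | B 0-6 | C 6-7 | B 7-12 | A 12-24 | D 24-36 |
Completion: A=24  B=12  C=7  D=36
Turnaround times: A=24, B=12, C=1, D=29
Average turnaround = (24+12+1+29) / 4 = 66/4 = 16.50

16.50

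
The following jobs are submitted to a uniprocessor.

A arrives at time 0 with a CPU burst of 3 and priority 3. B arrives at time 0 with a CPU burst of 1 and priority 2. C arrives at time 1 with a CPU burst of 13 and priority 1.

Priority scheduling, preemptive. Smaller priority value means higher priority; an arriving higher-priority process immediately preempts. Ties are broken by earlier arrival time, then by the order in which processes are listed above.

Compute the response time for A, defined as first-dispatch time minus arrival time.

14

Timeline: | B 0-1 | C 1-14 | A 14-17 |
Completion: A=17  B=1  C=14
Turnaround (C−A): A=17  B=1  C=13
Response(A) = first start − arrival = 14 − 0 = 14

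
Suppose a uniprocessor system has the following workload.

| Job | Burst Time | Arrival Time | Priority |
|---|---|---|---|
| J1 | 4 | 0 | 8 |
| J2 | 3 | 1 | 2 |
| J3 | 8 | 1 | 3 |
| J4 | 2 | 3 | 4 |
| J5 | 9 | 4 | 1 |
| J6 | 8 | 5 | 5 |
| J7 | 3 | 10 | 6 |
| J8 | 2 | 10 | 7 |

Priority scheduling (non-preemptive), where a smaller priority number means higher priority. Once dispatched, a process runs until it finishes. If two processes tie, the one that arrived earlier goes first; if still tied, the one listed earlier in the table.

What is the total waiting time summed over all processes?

Gantt: | J1 0-4 | J5 4-13 | J2 13-16 | J3 16-24 | J4 24-26 | J6 26-34 | J7 34-37 | J8 37-39 |
Completion: J1=4  J2=16  J3=24  J4=26  J5=13  J6=34  J7=37  J8=39
Waiting = turnaround − burst: J1=0, J2=12, J3=15, J4=21, J5=0, J6=21, J7=24, J8=27
Total waiting = 0 + 12 + 15 + 21 + 0 + 21 + 24 + 27 = 120

120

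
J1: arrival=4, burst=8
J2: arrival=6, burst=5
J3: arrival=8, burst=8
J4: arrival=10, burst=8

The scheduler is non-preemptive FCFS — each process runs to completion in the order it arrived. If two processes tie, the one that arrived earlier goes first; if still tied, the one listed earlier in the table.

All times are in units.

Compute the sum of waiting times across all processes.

Timeline: | idle 0-4 | J1 4-12 | J2 12-17 | J3 17-25 | J4 25-33 |
Completion: J1=12  J2=17  J3=25  J4=33
Turnaround (C−A): J1=8  J2=11  J3=17  J4=23
Waiting = turnaround − burst: J1=0, J2=6, J3=9, J4=15
Total waiting = 0 + 6 + 9 + 15 = 30

30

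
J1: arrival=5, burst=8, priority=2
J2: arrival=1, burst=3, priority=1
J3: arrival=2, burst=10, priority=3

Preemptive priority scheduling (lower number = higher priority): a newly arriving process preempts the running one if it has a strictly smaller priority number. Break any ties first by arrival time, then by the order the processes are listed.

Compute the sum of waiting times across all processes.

Gantt: | idle 0-1 | J2 1-4 | J3 4-5 | J1 5-13 | J3 13-22 |
Completion: J1=13  J2=4  J3=22
Turnaround (C−A): J1=8  J2=3  J3=20
Waiting = turnaround − burst: J1=0, J2=0, J3=10
Total waiting = 0 + 0 + 10 = 10

10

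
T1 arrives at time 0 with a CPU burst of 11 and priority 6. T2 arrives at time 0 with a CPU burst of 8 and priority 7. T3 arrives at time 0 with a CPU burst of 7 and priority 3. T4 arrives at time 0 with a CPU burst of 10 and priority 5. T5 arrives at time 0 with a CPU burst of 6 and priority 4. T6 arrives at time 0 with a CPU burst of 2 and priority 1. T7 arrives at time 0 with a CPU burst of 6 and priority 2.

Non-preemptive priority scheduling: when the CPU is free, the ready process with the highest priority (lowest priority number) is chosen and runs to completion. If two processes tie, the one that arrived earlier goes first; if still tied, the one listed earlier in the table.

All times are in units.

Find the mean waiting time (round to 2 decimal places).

17.00

Timeline: | T6 0-2 | T7 2-8 | T3 8-15 | T5 15-21 | T4 21-31 | T1 31-42 | T2 42-50 |
Completion: T1=42  T2=50  T3=15  T4=31  T5=21  T6=2  T7=8
Waiting times: T1=31, T2=42, T3=8, T4=21, T5=15, T6=0, T7=2
Average waiting = (31+42+8+21+15+0+2) / 7 = 119/7 = 17.00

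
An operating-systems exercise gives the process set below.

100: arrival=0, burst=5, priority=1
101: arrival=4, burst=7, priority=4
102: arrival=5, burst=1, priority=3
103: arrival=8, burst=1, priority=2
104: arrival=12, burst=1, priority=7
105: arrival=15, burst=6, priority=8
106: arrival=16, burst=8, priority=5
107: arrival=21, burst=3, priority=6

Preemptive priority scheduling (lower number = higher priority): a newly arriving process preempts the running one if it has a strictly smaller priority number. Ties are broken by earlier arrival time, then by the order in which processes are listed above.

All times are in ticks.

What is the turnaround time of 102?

1

Gantt: | 100 0-5 | 102 5-6 | 101 6-8 | 103 8-9 | 101 9-14 | 104 14-15 | 105 15-16 | 106 16-24 | 107 24-27 | 105 27-32 |
Completion: 100=5  101=14  102=6  103=9  104=15  105=32  106=24  107=27
Turnaround (C−A): 100=5  101=10  102=1  103=1  104=3  105=17  106=8  107=6
Turnaround(102) = completion − arrival = 6 − 5 = 1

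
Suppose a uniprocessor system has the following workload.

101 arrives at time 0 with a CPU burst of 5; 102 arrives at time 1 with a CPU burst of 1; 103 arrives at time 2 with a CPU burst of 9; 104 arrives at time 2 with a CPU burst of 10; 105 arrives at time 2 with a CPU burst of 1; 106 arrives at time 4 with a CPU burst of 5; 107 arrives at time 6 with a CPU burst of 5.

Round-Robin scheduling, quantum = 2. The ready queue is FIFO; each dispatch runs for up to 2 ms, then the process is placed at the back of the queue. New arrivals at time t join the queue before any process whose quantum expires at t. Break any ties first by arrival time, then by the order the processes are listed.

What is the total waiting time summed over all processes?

Timeline: | 101 0-2 | 102 2-3 | 103 3-5 | 104 5-7 | 105 7-8 | 101 8-10 | 106 10-12 | 103 12-14 | 107 14-16 | 104 16-18 | 101 18-19 | 106 19-21 | 103 21-23 | 107 23-25 | 104 25-27 | 106 27-28 | 103 28-30 | 107 30-31 | 104 31-33 | 103 33-34 | 104 34-36 |
Completion: 101=19  102=3  103=34  104=36  105=8  106=28  107=31
Turnaround (C−A): 101=19  102=2  103=32  104=34  105=6  106=24  107=25
Waiting = turnaround − burst: 101=14, 102=1, 103=23, 104=24, 105=5, 106=19, 107=20
Total waiting = 14 + 1 + 23 + 24 + 5 + 19 + 20 = 106

106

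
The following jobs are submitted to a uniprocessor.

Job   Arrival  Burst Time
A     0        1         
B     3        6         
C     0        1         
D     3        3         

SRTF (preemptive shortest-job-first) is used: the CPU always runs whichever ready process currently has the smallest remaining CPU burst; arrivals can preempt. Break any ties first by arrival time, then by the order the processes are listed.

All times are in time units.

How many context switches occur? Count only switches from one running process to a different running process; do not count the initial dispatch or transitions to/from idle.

Timeline: | A 0-1 | C 1-2 | idle 2-3 | D 3-6 | B 6-12 |
Completion: A=1  B=12  C=2  D=6
Turnaround (C−A): A=1  B=9  C=2  D=3

2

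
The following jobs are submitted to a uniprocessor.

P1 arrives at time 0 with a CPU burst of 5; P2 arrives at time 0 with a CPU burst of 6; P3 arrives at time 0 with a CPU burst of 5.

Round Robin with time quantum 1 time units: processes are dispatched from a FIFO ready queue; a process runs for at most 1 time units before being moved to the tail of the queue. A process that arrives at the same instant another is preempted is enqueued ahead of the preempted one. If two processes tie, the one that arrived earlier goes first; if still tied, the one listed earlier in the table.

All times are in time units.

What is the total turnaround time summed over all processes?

Schedule: | P1 0-1 | P2 1-2 | P3 2-3 | P1 3-4 | P2 4-5 | P3 5-6 | P1 6-7 | P2 7-8 | P3 8-9 | P1 9-10 | P2 10-11 | P3 11-12 | P1 12-13 | P2 13-14 | P3 14-15 | P2 15-16 |
Completion: P1=13  P2=16  P3=15
Turnaround (C−A): P1=13  P2=16  P3=15
Turnaround = completion − arrival: P1=13, P2=16, P3=15
Total turnaround = 13 + 16 + 15 = 44

44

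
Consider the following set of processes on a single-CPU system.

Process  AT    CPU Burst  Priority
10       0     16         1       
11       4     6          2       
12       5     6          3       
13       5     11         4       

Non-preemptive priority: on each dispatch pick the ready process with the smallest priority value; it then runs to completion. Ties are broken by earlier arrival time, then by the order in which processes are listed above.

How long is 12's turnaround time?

Gantt: | 10 0-16 | 11 16-22 | 12 22-28 | 13 28-39 |
Completion: 10=16  11=22  12=28  13=39
Turnaround (C−A): 10=16  11=18  12=23  13=34
Turnaround(12) = completion − arrival = 28 − 5 = 23

23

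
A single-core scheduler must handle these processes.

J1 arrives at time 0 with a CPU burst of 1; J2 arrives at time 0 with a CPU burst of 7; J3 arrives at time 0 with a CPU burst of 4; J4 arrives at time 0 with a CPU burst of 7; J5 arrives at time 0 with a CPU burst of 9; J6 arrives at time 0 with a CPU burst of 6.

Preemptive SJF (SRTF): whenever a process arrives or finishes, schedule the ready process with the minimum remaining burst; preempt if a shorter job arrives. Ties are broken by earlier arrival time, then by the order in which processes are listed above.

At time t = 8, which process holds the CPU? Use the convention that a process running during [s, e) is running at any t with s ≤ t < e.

Schedule: | J1 0-1 | J3 1-5 | J6 5-11 | J2 11-18 | J4 18-25 | J5 25-34 |
Completion: J1=1  J2=18  J3=5  J4=25  J5=34  J6=11
Turnaround (C−A): J1=1  J2=18  J3=5  J4=25  J5=34  J6=11

J6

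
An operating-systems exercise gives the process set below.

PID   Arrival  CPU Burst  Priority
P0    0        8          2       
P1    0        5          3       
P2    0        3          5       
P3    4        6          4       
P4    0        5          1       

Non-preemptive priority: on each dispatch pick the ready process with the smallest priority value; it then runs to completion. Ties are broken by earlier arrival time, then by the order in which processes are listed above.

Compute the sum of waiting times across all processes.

Schedule: | P4 0-5 | P0 5-13 | P1 13-18 | P3 18-24 | P2 24-27 |
Completion: P0=13  P1=18  P2=27  P3=24  P4=5
Turnaround (C−A): P0=13  P1=18  P2=27  P3=20  P4=5
Waiting = turnaround − burst: P0=5, P1=13, P2=24, P3=14, P4=0
Total waiting = 5 + 13 + 24 + 14 + 0 = 56

56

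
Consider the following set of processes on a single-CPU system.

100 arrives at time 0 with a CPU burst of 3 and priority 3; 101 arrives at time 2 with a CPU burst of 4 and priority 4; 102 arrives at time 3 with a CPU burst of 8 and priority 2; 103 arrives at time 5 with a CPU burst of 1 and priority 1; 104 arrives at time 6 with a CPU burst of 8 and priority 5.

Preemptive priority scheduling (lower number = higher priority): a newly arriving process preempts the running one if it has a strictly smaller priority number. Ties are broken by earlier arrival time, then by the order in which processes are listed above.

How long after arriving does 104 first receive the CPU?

Schedule: | 100 0-3 | 102 3-5 | 103 5-6 | 102 6-12 | 101 12-16 | 104 16-24 |
Completion: 100=3  101=16  102=12  103=6  104=24
Response(104) = first start − arrival = 16 − 6 = 10

10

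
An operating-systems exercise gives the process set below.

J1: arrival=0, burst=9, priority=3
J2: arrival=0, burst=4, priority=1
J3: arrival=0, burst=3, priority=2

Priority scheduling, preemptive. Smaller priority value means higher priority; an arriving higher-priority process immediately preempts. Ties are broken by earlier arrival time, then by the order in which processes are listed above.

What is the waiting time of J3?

Gantt: | J2 0-4 | J3 4-7 | J1 7-16 |
Completion: J1=16  J2=4  J3=7
Turnaround (C−A): J1=16  J2=4  J3=7
Waiting(J3) = turnaround − burst = 7 − 3 = 4

4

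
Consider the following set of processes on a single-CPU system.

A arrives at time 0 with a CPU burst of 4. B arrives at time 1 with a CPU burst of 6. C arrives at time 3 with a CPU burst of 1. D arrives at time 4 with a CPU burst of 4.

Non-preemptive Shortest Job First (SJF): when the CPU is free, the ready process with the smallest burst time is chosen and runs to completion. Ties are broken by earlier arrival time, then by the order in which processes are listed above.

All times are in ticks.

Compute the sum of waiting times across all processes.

Gantt: | A 0-4 | C 4-5 | D 5-9 | B 9-15 |
Completion: A=4  B=15  C=5  D=9
Turnaround (C−A): A=4  B=14  C=2  D=5
Waiting = turnaround − burst: A=0, B=8, C=1, D=1
Total waiting = 0 + 8 + 1 + 1 = 10

10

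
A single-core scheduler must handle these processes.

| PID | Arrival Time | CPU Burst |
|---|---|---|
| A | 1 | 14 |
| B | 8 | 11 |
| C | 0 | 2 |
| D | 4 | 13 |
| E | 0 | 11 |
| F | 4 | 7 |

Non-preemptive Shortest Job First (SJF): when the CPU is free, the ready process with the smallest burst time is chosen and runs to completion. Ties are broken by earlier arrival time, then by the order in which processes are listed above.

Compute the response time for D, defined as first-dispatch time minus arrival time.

Schedule: | C 0-2 | E 2-13 | F 13-20 | B 20-31 | D 31-44 | A 44-58 |
Completion: A=58  B=31  C=2  D=44  E=13  F=20
Response(D) = first start − arrival = 31 − 4 = 27

27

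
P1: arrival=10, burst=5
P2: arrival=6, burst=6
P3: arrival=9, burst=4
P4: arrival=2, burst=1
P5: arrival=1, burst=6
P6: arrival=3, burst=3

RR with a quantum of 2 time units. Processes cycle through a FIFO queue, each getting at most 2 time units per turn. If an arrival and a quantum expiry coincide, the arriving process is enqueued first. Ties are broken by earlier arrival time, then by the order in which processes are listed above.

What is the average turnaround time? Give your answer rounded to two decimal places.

Gantt: | idle 0-1 | P5 1-3 | P4 3-4 | P6 4-6 | P5 6-8 | P2 8-10 | P6 10-11 | P5 11-13 | P3 13-15 | P1 15-17 | P2 17-19 | P3 19-21 | P1 21-23 | P2 23-25 | P1 25-26 |
Completion: P1=26  P2=25  P3=21  P4=4  P5=13  P6=11
Turnaround times: P1=16, P2=19, P3=12, P4=2, P5=12, P6=8
Average turnaround = (16+19+12+2+12+8) / 6 = 69/6 = 11.50

11.50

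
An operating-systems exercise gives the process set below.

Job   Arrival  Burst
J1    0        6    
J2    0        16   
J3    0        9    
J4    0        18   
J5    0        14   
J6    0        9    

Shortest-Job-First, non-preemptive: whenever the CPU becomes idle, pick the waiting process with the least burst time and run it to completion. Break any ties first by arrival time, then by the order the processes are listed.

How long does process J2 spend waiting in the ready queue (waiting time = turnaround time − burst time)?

Schedule: | J1 0-6 | J3 6-15 | J6 15-24 | J5 24-38 | J2 38-54 | J4 54-72 |
Completion: J1=6  J2=54  J3=15  J4=72  J5=38  J6=24
Turnaround (C−A): J1=6  J2=54  J3=15  J4=72  J5=38  J6=24
Waiting(J2) = turnaround − burst = 54 − 16 = 38

38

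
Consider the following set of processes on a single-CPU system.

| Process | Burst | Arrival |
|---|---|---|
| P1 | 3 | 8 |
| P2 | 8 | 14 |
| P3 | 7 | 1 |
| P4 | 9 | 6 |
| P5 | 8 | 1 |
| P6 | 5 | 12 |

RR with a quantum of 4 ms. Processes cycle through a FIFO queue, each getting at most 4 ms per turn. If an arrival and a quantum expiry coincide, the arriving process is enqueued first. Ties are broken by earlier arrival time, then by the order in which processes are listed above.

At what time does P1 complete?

19

Timeline: | idle 0-1 | P3 1-5 | P5 5-9 | P3 9-12 | P4 12-16 | P1 16-19 | P5 19-23 | P6 23-27 | P2 27-31 | P4 31-35 | P6 35-36 | P2 36-40 | P4 40-41 |
Completion: P1=19  P2=40  P3=12  P4=41  P5=23  P6=36
Turnaround (C−A): P1=11  P2=26  P3=11  P4=35  P5=22  P6=24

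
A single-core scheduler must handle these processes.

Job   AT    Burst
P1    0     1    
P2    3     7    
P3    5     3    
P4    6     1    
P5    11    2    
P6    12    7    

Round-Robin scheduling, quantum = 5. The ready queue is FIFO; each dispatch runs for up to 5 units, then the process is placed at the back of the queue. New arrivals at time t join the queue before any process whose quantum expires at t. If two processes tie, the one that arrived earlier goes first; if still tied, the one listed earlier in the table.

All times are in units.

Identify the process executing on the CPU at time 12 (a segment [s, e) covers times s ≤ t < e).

Schedule: | P1 0-1 | idle 1-3 | P2 3-8 | P3 8-11 | P4 11-12 | P2 12-14 | P5 14-16 | P6 16-23 |
Completion: P1=1  P2=14  P3=11  P4=12  P5=16  P6=23

P2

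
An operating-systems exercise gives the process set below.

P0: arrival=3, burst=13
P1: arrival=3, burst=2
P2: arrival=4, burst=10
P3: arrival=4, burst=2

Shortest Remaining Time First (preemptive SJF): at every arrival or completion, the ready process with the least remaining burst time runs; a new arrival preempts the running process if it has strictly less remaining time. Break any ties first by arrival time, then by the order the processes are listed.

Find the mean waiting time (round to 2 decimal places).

Schedule: | idle 0-3 | P1 3-5 | P3 5-7 | P2 7-17 | P0 17-30 |
Completion: P0=30  P1=5  P2=17  P3=7
Turnaround (C−A): P0=27  P1=2  P2=13  P3=3
Waiting times: P0=14, P1=0, P2=3, P3=1
Average waiting = (14+0+3+1) / 4 = 18/4 = 4.50

4.50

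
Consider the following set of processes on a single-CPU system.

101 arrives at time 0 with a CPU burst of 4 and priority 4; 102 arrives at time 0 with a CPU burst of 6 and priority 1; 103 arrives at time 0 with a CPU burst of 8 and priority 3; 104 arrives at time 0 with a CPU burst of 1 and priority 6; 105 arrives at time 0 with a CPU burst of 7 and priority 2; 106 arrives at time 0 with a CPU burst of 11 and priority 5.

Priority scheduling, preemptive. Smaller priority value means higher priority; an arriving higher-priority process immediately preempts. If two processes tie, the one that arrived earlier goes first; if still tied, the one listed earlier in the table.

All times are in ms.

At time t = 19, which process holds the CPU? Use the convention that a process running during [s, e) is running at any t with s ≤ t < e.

Timeline: | 102 0-6 | 105 6-13 | 103 13-21 | 101 21-25 | 106 25-36 | 104 36-37 |
Completion: 101=25  102=6  103=21  104=37  105=13  106=36

103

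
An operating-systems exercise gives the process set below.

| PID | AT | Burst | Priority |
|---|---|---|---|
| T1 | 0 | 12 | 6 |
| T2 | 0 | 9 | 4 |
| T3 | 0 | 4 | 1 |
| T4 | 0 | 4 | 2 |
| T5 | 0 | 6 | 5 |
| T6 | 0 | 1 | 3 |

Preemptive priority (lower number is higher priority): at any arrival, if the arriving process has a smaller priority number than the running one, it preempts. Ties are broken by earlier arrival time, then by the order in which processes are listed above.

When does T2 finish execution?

18

Schedule: | T3 0-4 | T4 4-8 | T6 8-9 | T2 9-18 | T5 18-24 | T1 24-36 |
Completion: T1=36  T2=18  T3=4  T4=8  T5=24  T6=9
Turnaround (C−A): T1=36  T2=18  T3=4  T4=8  T5=24  T6=9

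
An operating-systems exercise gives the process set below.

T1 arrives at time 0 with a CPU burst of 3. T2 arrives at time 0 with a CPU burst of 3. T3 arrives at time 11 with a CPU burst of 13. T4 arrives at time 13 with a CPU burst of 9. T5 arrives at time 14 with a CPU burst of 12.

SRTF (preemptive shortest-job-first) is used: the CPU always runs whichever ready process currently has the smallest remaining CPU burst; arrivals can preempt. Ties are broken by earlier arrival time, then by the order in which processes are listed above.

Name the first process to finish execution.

T1

Schedule: | T1 0-3 | T2 3-6 | idle 6-11 | T3 11-13 | T4 13-22 | T3 22-33 | T5 33-45 |
Completion: T1=3  T2=6  T3=33  T4=22  T5=45
Turnaround (C−A): T1=3  T2=6  T3=22  T4=9  T5=31
Finish order: T1 → T2 → T4 → T3 → T5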